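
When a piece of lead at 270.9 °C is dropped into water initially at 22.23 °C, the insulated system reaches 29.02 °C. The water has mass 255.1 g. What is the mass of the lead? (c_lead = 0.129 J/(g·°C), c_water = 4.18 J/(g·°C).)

Energy conservation, ΣQ = 0:
m×0.129×(29.02 − 270.9) + 255.1×4.18×(29.02 − 22.23) = 0
-31.2 m = -7240.3
m = -7240.3/-31.2 ≈ 232 g

m ≈ 232 g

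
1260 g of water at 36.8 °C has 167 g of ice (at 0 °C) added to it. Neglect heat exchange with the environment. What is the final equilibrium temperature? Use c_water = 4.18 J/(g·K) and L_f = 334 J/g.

Heat gained plus heat lost sum to zero:
fusion: m_ice L_f = 167·334 = 55778; meltwater 0→T: 167·4.18·T = 698.06 T; water: 5266.8(T − 36.8)
5964.9 T = 193818 − 55778 = 138040
T ≈ 23.14 °C — above 0 °C, consistent with complete melting.

T_f ≈ 23.1 °C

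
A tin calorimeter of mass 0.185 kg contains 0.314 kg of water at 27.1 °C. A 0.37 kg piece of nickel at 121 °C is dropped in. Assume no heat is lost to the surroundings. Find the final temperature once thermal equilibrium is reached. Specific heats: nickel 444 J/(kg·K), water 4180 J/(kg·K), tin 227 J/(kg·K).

Energy conservation, ΣQ = 0:
0.37·444·(T − 121) + 0.314·4180·(T − 27.1) + 0.185·227·(T − 27.1) = 0
164.28(T − 121) + 1312.5(T − 27.1) + 41.99(T − 27.1) = 0
(164.28 + 1312.5 + 41.99) T = 164.28·121 + 1312.5·27.1 + 41.99·27.1
T = 56585 / 1518.8 = 37.3 °C

T_f ≈ 37.3 °C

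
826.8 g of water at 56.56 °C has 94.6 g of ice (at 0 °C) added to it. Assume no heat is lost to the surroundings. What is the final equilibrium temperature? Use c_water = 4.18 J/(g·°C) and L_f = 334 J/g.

T_f ≈ 42.5 °C

Energy balance with sensible and latent terms:
fusion: m_ice L_f = 94.6×334 = 31596
  meltwater 0→T: 94.6×4.18×T = 395.43 T
  water: 3456(T − 56.56)
3851.5 T = 195473 − 31596 = 163876
T ≈ 42.55 °C — above 0 °C, consistent with complete melting.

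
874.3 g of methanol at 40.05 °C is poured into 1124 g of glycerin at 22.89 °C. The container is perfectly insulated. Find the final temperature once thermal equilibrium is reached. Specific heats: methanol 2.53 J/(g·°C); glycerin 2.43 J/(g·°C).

Net heat exchanged in the isolated system is zero:
874.3·2.53·(T − 40.05) + 1124·2.43·(T − 22.89) = 0
2212(T − 40.05) + 2731.3(T − 22.89) = 0
(2212 + 2731.3) T = 2212·40.05 + 2731.3·22.89
T = 151110 / 4943.3 = 30.6 °C

T_f ≈ 30.6 °C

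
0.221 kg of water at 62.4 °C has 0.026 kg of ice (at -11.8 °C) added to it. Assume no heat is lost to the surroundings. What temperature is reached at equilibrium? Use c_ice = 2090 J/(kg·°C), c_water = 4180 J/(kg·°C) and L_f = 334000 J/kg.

Conservation of energy gives ΣQ = 0:
ice -11.8→0 °C: 0.026·2090·11.8 = 641.21; fusion: m_ice L_f = 0.026·334000 = 8684; meltwater 0→T: 0.026·4180·T = 108.68 T; water cools: 0.221·4180·(T − 62.4) = 923.78(T − 62.4)
1032.5 T = 57644 − 9325.2 = 48319
T ≈ 46.80 °C (positive, so assuming full melt was valid).

T_f ≈ 46.8 °C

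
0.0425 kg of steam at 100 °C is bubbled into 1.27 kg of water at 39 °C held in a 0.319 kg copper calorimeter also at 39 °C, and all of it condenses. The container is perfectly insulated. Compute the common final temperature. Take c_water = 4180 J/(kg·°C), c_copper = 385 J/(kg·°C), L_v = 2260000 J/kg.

T_f ≈ 58.1 °C

Taking heat into each body as positive, Σ m c ΔT = 0:
latent heat released on condensation: 0.0425·2260000 = 96050
  condensed water 100 °C→T: 177.65(T − 100)
  water warms: 1.27·4180·(T − 39) = 5308.6(T − 39)
  copper cup: 0.319·385·(T − 39) = 122.81(T − 39)
5609.1 T = 96050 + 17765 + 211825 = 325640
T ≈ 58.06 °C, under the boiling point, so the assumption holds.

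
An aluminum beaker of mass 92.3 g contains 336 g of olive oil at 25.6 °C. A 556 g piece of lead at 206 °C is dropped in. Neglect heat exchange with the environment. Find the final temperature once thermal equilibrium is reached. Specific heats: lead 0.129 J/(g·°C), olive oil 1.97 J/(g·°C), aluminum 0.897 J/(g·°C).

T_f ≈ 41.4 °C

Let T be the final temperature. ΣQ_i = 0:
556*0.129*(T − 206) + 336*1.97*(T − 25.6) + 92.3*0.897*(T − 25.6) = 0
71.72(T − 206) + 661.92(T − 25.6) + 82.79(T − 25.6) = 0
(71.72 + 661.92 + 82.79) T = 71.72*206 + 661.92*25.6 + 82.79*25.6
T ≈ 41.45 °C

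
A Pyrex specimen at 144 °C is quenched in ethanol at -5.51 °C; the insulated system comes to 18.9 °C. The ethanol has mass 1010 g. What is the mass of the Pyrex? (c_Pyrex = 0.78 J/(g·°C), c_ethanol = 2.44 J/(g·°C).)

Heat lost by the Pyrex = heat gained by the ethanol:
m·0.78·(144 − 18.9) = 1010·2.44·(18.9 − (-5.51))
97.58 m = 60156  ⇒  m ≈ 616.5 g

m ≈ 616 g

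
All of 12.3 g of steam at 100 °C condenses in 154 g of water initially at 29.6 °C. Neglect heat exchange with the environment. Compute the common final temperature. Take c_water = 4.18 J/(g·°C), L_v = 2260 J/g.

Sum of m c ΔT and latent-heat terms is zero:
steam→water at 100 °C releases m L_v = 12.3·2260 = 27798; condensed water 100 °C→T: 51.41(T − 100); water warms: 154·4.18·(T − 29.6) = 643.72(T − 29.6)
695.13 T = 27798 + 5141.4 + 19054 = 51994
T ≈ 74.80 °C — below 100 °C, confirming all the steam condensed.

T_f ≈ 74.8 °C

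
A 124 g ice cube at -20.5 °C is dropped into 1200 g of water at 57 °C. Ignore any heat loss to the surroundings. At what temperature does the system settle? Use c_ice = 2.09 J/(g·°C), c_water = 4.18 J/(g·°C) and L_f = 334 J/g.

Conservation of energy gives ΣQ = 0:
warm ice to 0 °C: 124×2.09×(0 − (-20.5)) = 5312.8; fusion: m_ice L_f = 124×334 = 41416; meltwater 0→T: 124×4.18×T = 518.32 T; water: 5016(T − 57)
5534.3 T = 285912 − 46729 = 239183
T ≈ 43.22 °C. Since T > 0 °C, the all-ice-melts assumption holds.

T_f ≈ 43.2 °C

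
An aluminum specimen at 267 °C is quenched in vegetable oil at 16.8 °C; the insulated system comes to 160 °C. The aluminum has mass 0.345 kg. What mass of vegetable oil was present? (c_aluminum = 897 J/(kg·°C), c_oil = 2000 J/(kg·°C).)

|Q_aluminum| = |Q_oil|:
0.345·897·(267 − 160) = m·2000·(160 − 16.8)
286400 m = 33113  ⇒  m ≈ 0.1156 kg

m ≈ 0.116 kg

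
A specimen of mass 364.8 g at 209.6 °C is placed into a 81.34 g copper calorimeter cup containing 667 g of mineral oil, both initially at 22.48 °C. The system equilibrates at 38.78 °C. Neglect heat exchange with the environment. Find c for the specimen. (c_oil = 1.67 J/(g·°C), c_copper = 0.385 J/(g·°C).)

c ≈ 0.3 J/(g·°C)

Energy conservation, ΣQ = 0:
364.8×c×(38.78 − 209.6) + 667×1.67×(38.78 − 22.48) + 81.34×0.385×(38.78 − 22.48) = 0
-62315 c = -18667
c = -18667/-62315 ≈ 0.2996 J/(g·°C)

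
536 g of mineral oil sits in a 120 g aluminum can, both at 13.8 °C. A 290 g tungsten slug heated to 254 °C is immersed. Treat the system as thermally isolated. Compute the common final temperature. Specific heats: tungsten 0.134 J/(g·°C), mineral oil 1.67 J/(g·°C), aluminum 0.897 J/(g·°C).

T_f ≈ 22.8 °C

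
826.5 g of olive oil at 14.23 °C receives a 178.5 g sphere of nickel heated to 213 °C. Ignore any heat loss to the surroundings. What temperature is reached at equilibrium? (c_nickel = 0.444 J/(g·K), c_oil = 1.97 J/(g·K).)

T_f = Σ m_i c_i T_i / Σ m_i c_i:
T_f = (79.25*213 + 1628.2*14.23) / (79.25 + 1628.2)
    = 40050 / 1707.5 ≈ 23.46 °C

T_f ≈ 23.5 °C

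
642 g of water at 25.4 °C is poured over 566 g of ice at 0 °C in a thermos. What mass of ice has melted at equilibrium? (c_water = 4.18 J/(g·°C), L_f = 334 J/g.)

m_melted ≈ 204 g

Cooling the water to 0 °C releases 642×4.18×25.4 = 68162 J.
Melting all 566 g of ice would need 566×334 = 189044 J.
That's not enough to melt it all — equilibrium is at 0 °C with ice remaining.
m_melted×334 = 68162  ⇒  m_melted ≈ 204.1 g.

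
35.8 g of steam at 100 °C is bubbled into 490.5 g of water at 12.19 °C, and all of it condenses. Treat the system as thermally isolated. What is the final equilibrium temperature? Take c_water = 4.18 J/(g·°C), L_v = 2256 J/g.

T_f ≈ 54.9 °C

Let T be the final temperature. ΣQ_i = 0:
latent heat released on condensation: 35.8×2256 = 80765; condensed water 100 °C→T: 149.64(T − 100); original water: 2050.3(T − 12.19)
2199.9 T = 80765 + 14964 + 24993 = 120722
T ≈ 54.88 °C, under the boiling point, so the assumption holds.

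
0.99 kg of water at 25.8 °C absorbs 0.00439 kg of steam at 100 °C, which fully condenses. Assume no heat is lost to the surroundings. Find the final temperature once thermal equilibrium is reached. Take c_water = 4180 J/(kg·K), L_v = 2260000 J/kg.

Energy conservation, ΣQ = 0:
condense steam: −0.00439·2260000 = −9921.4
  condensate cools 100→T: 0.00439·4180·(T − 100) = 18.35(T − 100)
  original water: 4138.2(T − 25.8)
4156.6 T = 9921.4 + 1835 + 106766 = 118522
T ≈ 28.51 °C (< 100 °C, so full condensation is consistent).

T_f ≈ 28.5 °C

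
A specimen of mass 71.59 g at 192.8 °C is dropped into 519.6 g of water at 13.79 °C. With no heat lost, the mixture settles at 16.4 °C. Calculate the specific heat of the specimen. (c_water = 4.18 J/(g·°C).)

c ≈ 0.449 J/(g·°C)

Heat lost by the specimen = heat gained by the water:
71.59×c×(192.8 − 16.4) = 519.6×4.18×(16.4 − 13.79)
12628 c = 5668.7  ⇒  c ≈ 0.4489 J/(g·°C)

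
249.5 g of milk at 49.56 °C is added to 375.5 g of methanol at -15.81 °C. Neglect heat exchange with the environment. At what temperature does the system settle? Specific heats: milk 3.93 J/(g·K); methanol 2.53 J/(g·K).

T_f ≈ 17.4 °C

Set heat shed by the hot body equal to heat absorbed by the cold body:
249.5·3.93·(49.56 − T) = 375.5·2.53·(T − (-15.81))
980.54(49.56 − T) = 950.01(T − (-15.81))
1930.5 T = 33576  ⇒  T ≈ 17.39 °C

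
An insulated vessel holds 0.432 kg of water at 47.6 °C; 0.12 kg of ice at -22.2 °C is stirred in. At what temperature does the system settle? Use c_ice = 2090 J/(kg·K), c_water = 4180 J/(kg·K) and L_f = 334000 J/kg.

Setting the total heat transfer to zero:
warm ice to 0 °C: 0.12·2090·(0 − (-22.2)) = 5567.8; latent heat to melt: 0.12·334000 = 40080; warm the meltwater: 501.6 T; water: 1805.8(T − 47.6)
2307.4 T = 85954 − 45648 = 40306
T ≈ 17.47 °C. Since T > 0 °C, the all-ice-melts assumption holds.

T_f ≈ 17.5 °C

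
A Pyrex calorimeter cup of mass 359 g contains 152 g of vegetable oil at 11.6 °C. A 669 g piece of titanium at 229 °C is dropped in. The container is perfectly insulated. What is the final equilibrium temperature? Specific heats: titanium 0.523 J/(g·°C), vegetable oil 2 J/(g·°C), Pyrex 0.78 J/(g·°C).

T_f ≈ 93.0 °C

Energy conservation, ΣQ = 0:
669×0.523×(T − 229) + 152×2×(T − 11.6) + 359×0.78×(T − 11.6) = 0
349.89(T − 229) + 304(T − 11.6) + 280.02(T − 11.6) = 0
933.91 T = 86899
T = 86899/933.91 ≈ 93.05 °C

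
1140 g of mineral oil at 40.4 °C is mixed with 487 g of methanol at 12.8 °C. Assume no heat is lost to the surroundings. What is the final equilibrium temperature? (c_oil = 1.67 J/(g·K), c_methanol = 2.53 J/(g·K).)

T_f ≈ 29.6 °C

Net heat exchanged in the isolated system is zero:
1140×1.67×(T − 40.4) + 487×2.53×(T − 12.8) = 0
(1903.8 + 1232.1) T = 1903.8×40.4 + 1232.1×12.8
T ≈ 29.56 °C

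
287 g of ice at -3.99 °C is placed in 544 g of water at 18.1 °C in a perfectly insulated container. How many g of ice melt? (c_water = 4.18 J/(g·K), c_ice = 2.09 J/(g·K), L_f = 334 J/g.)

Heat available from the water dropping to 0 °C: 544×4.18×18.1 = 41158 J.
Of that, 287×2.09×3.99 = 2393.3 J goes to bring the ice to 0 °C, leaving 38765 J.
Fully melting the ice requires m_ice L_f = 287×334 = 95858 J.
38765 J < 95858 J, so only part of the ice melts and the system sits at 0 °C.
m_melted×334 = 38765  ⇒  m_melted ≈ 116.1 g.

m_melted ≈ 116 g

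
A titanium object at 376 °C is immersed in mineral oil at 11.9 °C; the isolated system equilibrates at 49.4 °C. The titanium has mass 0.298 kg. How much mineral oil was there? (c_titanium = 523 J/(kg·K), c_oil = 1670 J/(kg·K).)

m ≈ 0.813 kg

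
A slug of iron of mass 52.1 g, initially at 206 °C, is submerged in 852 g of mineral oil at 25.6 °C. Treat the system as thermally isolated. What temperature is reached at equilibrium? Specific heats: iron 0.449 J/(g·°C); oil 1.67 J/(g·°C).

Heat gained plus heat lost sum to zero:
52.1*0.449*(T − 206) + 852*1.67*(T − 25.6) = 0
1446.2 T = 41244
T = 41244/1446.2 ≈ 28.52 °C

T_f ≈ 28.5 °C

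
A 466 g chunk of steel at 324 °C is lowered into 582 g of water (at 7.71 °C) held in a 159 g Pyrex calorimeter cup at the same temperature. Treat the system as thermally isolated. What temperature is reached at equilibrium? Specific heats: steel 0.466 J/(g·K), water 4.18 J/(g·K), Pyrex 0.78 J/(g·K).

T_f ≈ 32.5 °C

Setting the total heat transfer to zero:
466*0.466*(T − 324) + 582*4.18*(T − 7.71) + 159*0.78*(T − 7.71) = 0
217.16(T − 324) + 2432.8(T − 7.71) + 124.02(T − 7.71) = 0
(217.16 + 2432.8 + 124.02) T = 217.16*324 + 2432.8*7.71 + 124.02*7.71
T = 90071/2773.9 ≈ 32.47 °C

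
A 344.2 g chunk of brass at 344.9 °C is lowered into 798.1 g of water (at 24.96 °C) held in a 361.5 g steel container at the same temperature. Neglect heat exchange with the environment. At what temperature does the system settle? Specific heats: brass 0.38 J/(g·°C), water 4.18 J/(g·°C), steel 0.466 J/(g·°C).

T_f ≈ 36.5 °C

Energy conservation, ΣQ = 0:
344.2*0.38*(T − 344.9) + 798.1*4.18*(T − 24.96) + 361.5*0.466*(T − 24.96) = 0
130.8(T − 344.9) + 3336.1(T − 24.96) + 168.46(T − 24.96) = 0
(130.8 + 3336.1 + 168.46) T = 130.8*344.9 + 3336.1*24.96 + 168.46*24.96
T = 132584/3635.3 ≈ 36.47 °C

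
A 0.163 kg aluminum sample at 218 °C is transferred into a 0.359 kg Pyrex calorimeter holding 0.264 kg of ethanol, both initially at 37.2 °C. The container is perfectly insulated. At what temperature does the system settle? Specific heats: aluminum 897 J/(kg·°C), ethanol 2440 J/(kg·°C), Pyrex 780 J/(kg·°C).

T_f is the heat-capacity-weighted average of the initial temperatures:
T_f = (146.21×218 + 644.16×37.2 + 280.02×37.2) / (146.21 + 644.16 + 280.02)
    = 66253 / 1070.4 ≈ 61.90 °C

T_f ≈ 61.9 °C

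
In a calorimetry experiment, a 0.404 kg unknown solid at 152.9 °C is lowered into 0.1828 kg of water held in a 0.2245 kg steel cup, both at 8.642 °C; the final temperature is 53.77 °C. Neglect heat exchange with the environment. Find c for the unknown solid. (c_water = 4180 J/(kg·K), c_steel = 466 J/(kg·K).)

c ≈ 979 J/(kg·K)

Setting the total heat transfer to zero:
0.404·c·(53.77 − 152.9) + 0.1828·4180·(53.77 − 8.642) + 0.2245·466·(53.77 − 8.642) = 0
-40.05 c = -39204
c = -39204/-40.05 ≈ 978.9 J/(kg·K)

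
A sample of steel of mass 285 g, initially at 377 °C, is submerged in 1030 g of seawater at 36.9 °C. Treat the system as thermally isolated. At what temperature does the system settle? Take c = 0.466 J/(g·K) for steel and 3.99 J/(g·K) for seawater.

With ΣQ=0 the equilibrium temperature is the m·c-weighted mean:
T_f = (132.81*377 + 4109.7*36.9) / (132.81 + 4109.7)
    = 201717 / 4242.5 ≈ 47.55 °C

T_f ≈ 47.5 °C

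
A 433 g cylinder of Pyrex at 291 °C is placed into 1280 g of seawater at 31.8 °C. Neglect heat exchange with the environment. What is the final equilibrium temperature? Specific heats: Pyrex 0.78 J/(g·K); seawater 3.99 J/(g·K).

T_f ≈ 47.9 °C

Energy conservation, ΣQ = 0:
433×0.78×(T − 291) + 1280×3.99×(T − 31.8) = 0
337.74(T − 291) + 5107.2(T − 31.8) = 0
5444.9 T = 260691
T ≈ 47.88 °C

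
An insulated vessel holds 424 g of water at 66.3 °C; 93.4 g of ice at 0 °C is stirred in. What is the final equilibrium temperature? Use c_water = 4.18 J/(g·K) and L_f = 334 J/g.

Energy balance with sensible and latent terms:
fusion: m_ice L_f = 93.4×334 = 31196; warm the meltwater: 390.41 T; water cools: 424×4.18×(T − 66.3) = 1772.3(T − 66.3)
2162.7 T = 117505 − 31196 = 86309
T ≈ 39.91 °C — above 0 °C, consistent with complete melting.

T_f ≈ 39.9 °C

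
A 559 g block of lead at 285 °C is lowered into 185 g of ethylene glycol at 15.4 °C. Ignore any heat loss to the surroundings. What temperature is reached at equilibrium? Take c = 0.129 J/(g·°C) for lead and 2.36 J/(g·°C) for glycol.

T_f ≈ 53.6 °C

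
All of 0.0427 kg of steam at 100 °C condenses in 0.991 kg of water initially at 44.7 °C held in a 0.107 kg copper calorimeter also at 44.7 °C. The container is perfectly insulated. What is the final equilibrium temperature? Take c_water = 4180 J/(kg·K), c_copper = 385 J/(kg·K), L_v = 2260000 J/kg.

T_f ≈ 69.1 °C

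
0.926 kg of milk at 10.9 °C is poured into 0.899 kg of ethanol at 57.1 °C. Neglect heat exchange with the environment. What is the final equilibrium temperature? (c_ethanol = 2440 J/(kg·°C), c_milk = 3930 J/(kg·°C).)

Energy conservation, ΣQ = 0:
0.899×2440×(T − 57.1) + 0.926×3930×(T − 10.9) = 0
2193.6(T − 57.1) + 3639.2(T − 10.9) = 0
(2193.6 + 3639.2) T = 2193.6×57.1 + 3639.2×10.9
T = 164919/5832.7 ≈ 28.27 °C

T_f ≈ 28.3 °C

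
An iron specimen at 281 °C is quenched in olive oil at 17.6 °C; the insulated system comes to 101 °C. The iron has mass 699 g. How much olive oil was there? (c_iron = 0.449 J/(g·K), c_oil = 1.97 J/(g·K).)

m ≈ 344 g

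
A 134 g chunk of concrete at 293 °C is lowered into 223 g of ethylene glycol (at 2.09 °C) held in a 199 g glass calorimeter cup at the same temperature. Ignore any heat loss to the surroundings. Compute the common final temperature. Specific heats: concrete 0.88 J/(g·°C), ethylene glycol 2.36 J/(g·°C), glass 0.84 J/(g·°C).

T_f ≈ 44.4 °C

Taking heat into each body as positive, Σ m c ΔT = 0:
134*0.88*(T − 293) + 223*2.36*(T − 2.09) + 199*0.84*(T − 2.09) = 0
117.92(T − 293) + 526.28(T − 2.09) + 167.16(T − 2.09) = 0
(117.92 + 526.28 + 167.16) T = 117.92*293 + 526.28*2.09 + 167.16*2.09
T = 36000/811.36 ≈ 44.37 °C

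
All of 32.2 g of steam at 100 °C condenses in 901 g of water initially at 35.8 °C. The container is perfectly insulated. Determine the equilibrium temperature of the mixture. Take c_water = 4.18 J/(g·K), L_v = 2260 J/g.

Energy balance with sensible and latent terms:
condense steam: −32.2×2260 = −72772
  condensed water 100 °C→T: 134.6(T − 100)
  original water: 3766.2(T − 35.8)
3900.8 T = 72772 + 13460 + 134829 = 221061
T ≈ 56.67 °C, under the boiling point, so the assumption holds.

T_f ≈ 56.7 °C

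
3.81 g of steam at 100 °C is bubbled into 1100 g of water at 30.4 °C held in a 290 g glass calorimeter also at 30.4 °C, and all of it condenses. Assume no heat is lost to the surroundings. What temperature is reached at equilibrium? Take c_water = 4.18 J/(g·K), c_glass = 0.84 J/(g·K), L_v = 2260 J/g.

T_f ≈ 32.4 °C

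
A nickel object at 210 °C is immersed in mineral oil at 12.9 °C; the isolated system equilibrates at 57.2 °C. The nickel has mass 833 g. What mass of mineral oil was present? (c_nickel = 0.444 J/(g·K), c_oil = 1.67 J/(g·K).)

Net heat exchanged in the isolated system is zero:
833×0.444×(57.2 − 210) + m×1.67×(57.2 − 12.9) = 0
73.98 m = 56513
m = 56513/73.98 ≈ 763.9 g

m ≈ 764 g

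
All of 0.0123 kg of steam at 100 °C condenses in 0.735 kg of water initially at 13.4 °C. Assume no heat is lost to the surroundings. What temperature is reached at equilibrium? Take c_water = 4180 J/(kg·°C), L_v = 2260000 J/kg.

T_f ≈ 23.7 °C

Let T be the final temperature. ΣQ_i = 0:
condense steam: −0.0123·2260000 = −27798
  condensed water 100 °C→T: 51.41(T − 100)
  original water: 3072.3(T − 13.4)
3123.7 T = 27798 + 5141.4 + 41169 = 74108
T ≈ 23.72 °C — below 100 °C, confirming all the steam condensed.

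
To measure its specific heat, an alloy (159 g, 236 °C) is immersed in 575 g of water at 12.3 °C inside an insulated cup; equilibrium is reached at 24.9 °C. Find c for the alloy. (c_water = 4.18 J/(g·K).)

c ≈ 0.902 J/(g·K)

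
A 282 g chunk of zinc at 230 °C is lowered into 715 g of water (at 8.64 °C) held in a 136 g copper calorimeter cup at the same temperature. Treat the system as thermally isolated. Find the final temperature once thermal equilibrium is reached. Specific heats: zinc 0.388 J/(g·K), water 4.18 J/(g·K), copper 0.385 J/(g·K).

T_f ≈ 16.3 °C

Setting the total heat transfer to zero:
282*0.388*(T − 230) + 715*4.18*(T − 8.64) + 136*0.385*(T − 8.64) = 0
109.42(T − 230) + 2988.7(T − 8.64) + 52.36(T − 8.64) = 0
3150.5 T = 51440
T ≈ 16.33 °C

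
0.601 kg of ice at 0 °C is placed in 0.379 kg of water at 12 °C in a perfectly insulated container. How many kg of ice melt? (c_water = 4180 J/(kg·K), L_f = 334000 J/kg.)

Heat available from the water dropping to 0 °C: 0.379·4180·12 = 19011 J.
To melt every bit of ice: 0.601·334000 = 200734 J.
19011 J < 200734 J, so only part of the ice melts and the system sits at 0 °C.
m_melt = 19011 / L_f = 0.05692 kg.

m_melted ≈ 0.0569 kg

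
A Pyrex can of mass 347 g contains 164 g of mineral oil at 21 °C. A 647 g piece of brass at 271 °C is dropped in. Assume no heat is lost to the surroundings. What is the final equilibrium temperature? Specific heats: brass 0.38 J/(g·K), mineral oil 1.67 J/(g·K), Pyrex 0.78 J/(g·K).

T_f = Σ m_i c_i T_i / Σ m_i c_i:
T_f = (245.86*271 + 273.88*21 + 270.66*21) / (245.86 + 273.88 + 270.66)
    = 78063 / 790.4 ≈ 98.76 °C

T_f ≈ 98.8 °C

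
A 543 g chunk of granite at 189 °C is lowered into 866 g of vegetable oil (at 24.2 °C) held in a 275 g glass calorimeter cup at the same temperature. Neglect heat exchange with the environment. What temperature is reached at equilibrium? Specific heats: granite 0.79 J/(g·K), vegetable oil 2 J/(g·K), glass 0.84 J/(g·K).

T_f ≈ 53.8 °C

Heat gained plus heat lost sum to zero:
543·0.79·(T − 189) + 866·2·(T − 24.2) + 275·0.84·(T − 24.2) = 0
2392 T = 128580
T = 128580 / 2392 = 53.8 °C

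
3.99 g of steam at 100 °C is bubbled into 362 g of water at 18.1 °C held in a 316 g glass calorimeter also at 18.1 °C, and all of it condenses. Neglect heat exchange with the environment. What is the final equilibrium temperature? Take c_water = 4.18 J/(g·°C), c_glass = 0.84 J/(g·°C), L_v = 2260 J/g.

Conservation of energy gives ΣQ = 0:
latent heat released on condensation: 3.99·2260 = 9017.4
  condensate cools 100→T: 3.99·4.18·(T − 100) = 16.68(T − 100)
  original water: 1513.2(T − 18.1)
  cup: 265.44(T − 18.1)
1795.3 T = 9017.4 + 1667.8 + 32193 = 42878
T ≈ 23.88 °C, under the boiling point, so the assumption holds.

T_f ≈ 23.9 °C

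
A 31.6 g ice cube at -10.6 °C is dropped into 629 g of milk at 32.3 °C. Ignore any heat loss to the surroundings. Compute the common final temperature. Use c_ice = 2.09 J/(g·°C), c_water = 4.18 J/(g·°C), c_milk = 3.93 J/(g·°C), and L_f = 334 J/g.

Net heat exchanged in the isolated system is zero:
warm ice to 0 °C: 31.6×2.09×(0 − (-10.6)) = 700.07; melt ice: 31.6×334 = 10554; warm the meltwater: 132.09 T; milk: 2472(T − 32.3)
2604.1 T = 79845 − 11254 = 68590
T ≈ 26.34 °C. Since T > 0 °C, the all-ice-melts assumption holds.

T_f ≈ 26.3 °C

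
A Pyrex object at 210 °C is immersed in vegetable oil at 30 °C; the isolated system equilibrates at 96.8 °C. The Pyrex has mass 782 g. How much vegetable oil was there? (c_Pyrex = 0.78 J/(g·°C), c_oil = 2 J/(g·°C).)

m ≈ 517 g

Heat lost by the Pyrex = heat gained by the oil:
782×0.78×(210 − 96.8) = m×2×(96.8 − 30)
133.6 m = 69047  ⇒  m ≈ 516.8 g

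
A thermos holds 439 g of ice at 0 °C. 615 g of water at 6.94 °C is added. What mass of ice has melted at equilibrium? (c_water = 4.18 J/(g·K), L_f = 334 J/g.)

Water can give up m c ΔT = 615·4.18·6.94 = 17841 J before reaching 0 °C.
Melting all 439 g of ice would need 439·334 = 146626 J.
Since 17841 < 146626 J, not all the ice melts; equilibrium is at 0 °C.
m_melted·334 = 17841  ⇒  m_melted ≈ 53.42 g.

m_melted ≈ 53.4 g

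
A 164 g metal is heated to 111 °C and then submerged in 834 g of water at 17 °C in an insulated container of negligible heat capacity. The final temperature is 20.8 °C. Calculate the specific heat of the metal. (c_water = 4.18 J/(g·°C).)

Net heat exchanged in the isolated system is zero:
164×c×(20.8 − 111) + 834×4.18×(20.8 − 17) = 0
-14793 c = -13247
c = -13247/-14793 ≈ 0.8955 J/(g·°C)

c ≈ 0.896 J/(g·°C)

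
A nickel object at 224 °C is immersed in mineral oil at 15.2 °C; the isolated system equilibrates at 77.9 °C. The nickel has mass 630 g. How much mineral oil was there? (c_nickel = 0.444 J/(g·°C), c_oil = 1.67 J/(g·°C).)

m ≈ 390 g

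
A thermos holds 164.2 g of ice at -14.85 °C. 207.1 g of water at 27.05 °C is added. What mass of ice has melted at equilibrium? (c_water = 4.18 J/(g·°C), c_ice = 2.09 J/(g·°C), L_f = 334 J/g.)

m_melted ≈ 54.9 g

Heat available from the water dropping to 0 °C: 207.1·4.18·27.05 = 23417 J.
Warming the ice to 0 °C takes 164.2·2.09·14.85 = 5096.2 J, leaving 18320 J for melting.
To melt every bit of ice: 164.2·334 = 54843 J.
Since 18320 < 54843 J, not all the ice melts; equilibrium is at 0 °C.
m_melt = 18320 / L_f = 54.85 g.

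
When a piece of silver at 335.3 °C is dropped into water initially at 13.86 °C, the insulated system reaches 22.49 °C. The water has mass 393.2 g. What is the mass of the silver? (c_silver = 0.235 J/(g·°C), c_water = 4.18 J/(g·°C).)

m ≈ 193 g

Net heat exchanged in the isolated system is zero:
m×0.235×(22.49 − 335.3) + 393.2×4.18×(22.49 − 13.86) = 0
-73.51 m = -14184
m = -14184/-73.51 ≈ 193 g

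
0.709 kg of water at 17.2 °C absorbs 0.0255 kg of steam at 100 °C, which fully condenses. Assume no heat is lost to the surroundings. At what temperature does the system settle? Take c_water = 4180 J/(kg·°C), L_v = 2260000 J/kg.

T_f ≈ 38.8 °C

Setting the total heat transfer to zero:
latent heat released on condensation: 0.0255×2260000 = 57630
  condensate cools 100→T: 0.0255×4180×(T − 100) = 106.59(T − 100)
  water warms: 0.709×4180×(T − 17.2) = 2963.6(T − 17.2)
3070.2 T = 57630 + 10659 + 50974 = 119263
T ≈ 38.85 °C, under the boiling point, so the assumption holds.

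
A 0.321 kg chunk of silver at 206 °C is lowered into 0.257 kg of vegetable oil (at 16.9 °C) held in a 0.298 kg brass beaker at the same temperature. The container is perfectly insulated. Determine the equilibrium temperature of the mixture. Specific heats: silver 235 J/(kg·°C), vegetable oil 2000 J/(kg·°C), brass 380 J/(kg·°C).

Taking heat into each body as positive, Σ m c ΔT = 0:
0.321×235×(T − 206) + 0.257×2000×(T − 16.9) + 0.298×380×(T − 16.9) = 0
75.44(T − 206) + 514(T − 16.9) + 113.24(T − 16.9) = 0
(75.44 + 514 + 113.24) T = 75.44×206 + 514×16.9 + 113.24×16.9
T = 26140 / 702.67 = 37.2 °C

T_f ≈ 37.2 °C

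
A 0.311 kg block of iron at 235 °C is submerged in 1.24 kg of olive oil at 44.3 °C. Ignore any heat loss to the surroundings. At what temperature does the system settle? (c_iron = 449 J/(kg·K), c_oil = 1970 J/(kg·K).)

T_f ≈ 54.6 °C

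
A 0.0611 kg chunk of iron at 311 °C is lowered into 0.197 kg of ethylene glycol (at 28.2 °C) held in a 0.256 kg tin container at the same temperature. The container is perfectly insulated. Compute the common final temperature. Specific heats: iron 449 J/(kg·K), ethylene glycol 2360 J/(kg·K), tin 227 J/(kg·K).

Heat gained plus heat lost sum to zero:
0.0611×449×(T − 311) + 0.197×2360×(T − 28.2) + 0.256×227×(T − 28.2) = 0
(27.43 + 464.92 + 58.11) T = 27.43×311 + 464.92×28.2 + 58.11×28.2
T = 23281/550.47 ≈ 42.29 °C

T_f ≈ 42.3 °C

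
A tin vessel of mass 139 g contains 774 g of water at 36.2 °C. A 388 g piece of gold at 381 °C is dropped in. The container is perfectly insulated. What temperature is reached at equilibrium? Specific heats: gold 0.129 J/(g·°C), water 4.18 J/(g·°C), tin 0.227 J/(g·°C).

Setting the total heat transfer to zero:
388*0.129*(T − 381) + 774*4.18*(T − 36.2) + 139*0.227*(T − 36.2) = 0
50.05(T − 381) + 3235.3(T − 36.2) + 31.55(T − 36.2) = 0
(50.05 + 3235.3 + 31.55) T = 50.05*381 + 3235.3*36.2 + 31.55*36.2
T ≈ 41.40 °C

T_f ≈ 41.4 °C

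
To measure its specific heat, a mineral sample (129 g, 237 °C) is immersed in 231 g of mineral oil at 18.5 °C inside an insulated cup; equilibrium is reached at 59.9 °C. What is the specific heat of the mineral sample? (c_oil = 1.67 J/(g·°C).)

Net heat exchanged in the isolated system is zero:
129×c×(59.9 − 237) + 231×1.67×(59.9 − 18.5) = 0
-22846 c = -15971
c = -15971/-22846 ≈ 0.6991 J/(g·°C)

c ≈ 0.699 J/(g·°C)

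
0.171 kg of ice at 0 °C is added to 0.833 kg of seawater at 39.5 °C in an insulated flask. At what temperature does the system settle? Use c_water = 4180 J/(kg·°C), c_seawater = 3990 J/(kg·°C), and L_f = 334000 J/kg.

Net heat exchanged in the isolated system is zero:
latent heat to melt: 0.171·334000 = 57114; meltwater 0→T: 0.171·4180·T = 714.78 T; seawater cools: 0.833·3990·(T − 39.5) = 3323.7(T − 39.5)
4038.5 T = 131285 − 57114 = 74171
T ≈ 18.37 °C — above 0 °C, consistent with complete melting.

T_f ≈ 18.4 °C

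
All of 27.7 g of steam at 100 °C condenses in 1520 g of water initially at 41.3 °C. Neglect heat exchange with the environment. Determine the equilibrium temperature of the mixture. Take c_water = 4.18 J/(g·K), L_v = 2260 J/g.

T_f ≈ 52.0 °C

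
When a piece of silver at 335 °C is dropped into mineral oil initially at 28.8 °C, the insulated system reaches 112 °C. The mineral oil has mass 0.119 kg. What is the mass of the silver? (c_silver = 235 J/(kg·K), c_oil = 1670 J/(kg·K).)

m ≈ 0.316 kg

Heat lost by the silver = heat gained by the oil:
m·235·(335 − 112) = 0.119·1670·(112 − 28.8)
52405 m = 16534  ⇒  m ≈ 0.3155 kg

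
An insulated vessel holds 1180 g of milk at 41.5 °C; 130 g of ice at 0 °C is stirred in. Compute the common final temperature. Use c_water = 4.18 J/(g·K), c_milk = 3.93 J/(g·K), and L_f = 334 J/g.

T_f ≈ 28.8 °C

Energy balance with sensible and latent terms:
latent heat to melt: 130·334 = 43420
  meltwater 0→T: 130·4.18·T = 543.4 T
  milk: 4637.4(T − 41.5)
5180.8 T = 192452 − 43420 = 149032
T ≈ 28.77 °C. Since T > 0 °C, the all-ice-melts assumption holds.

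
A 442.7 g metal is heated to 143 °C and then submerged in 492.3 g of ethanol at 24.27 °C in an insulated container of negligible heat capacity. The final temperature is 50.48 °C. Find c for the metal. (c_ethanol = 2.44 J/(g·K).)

c ≈ 0.769 J/(g·K)

Conservation of energy gives ΣQ = 0:
442.7·c·(50.48 − 143) + 492.3·2.44·(50.48 − 24.27) = 0
-40959 c = -31484
c = -31484/-40959 ≈ 0.7687 J/(g·K)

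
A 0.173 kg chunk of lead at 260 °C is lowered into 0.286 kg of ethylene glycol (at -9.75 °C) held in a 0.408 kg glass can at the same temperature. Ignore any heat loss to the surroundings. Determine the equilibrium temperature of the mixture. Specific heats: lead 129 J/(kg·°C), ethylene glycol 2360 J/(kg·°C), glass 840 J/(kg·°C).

T_f ≈ -4.0 °C

T_f = Σ m_i c_i T_i / Σ m_i c_i:
T_f = (22.32×260 + 674.96×(-9.75) + 342.72×(-9.75)) / (22.32 + 674.96 + 342.72)
    = -4120 / 1040 ≈ -3.96 °C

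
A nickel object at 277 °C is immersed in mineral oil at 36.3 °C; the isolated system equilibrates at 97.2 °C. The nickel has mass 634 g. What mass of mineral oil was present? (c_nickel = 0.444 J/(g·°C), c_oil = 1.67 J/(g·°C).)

Conservation of energy gives ΣQ = 0:
634·0.444·(97.2 − 277) + m·1.67·(97.2 − 36.3) = 0
101.7 m = 50613
m = 50613/101.7 ≈ 497.7 g

m ≈ 498 g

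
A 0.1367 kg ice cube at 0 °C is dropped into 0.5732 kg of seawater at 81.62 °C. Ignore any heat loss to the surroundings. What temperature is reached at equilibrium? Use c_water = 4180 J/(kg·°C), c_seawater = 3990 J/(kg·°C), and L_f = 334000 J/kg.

Conservation of energy gives ΣQ = 0:
melt ice: 0.1367·334000 = 45658
  warm the meltwater: 571.41 T
  seawater: 2287.1(T − 81.62)
2858.5 T = 186670 − 45658 = 141013
T ≈ 49.33 °C (positive, so assuming full melt was valid).

T_f ≈ 49.3 °C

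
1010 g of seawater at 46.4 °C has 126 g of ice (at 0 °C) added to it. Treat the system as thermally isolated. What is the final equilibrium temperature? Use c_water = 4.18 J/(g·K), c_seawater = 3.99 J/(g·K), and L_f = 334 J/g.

T_f ≈ 31.8 °C

Net heat exchanged in the isolated system is zero:
fusion: m_ice L_f = 126·334 = 42084
  warm the meltwater: 526.68 T
  seawater cools: 1010·3.99·(T − 46.4) = 4029.9(T − 46.4)
4556.6 T = 186987 − 42084 = 144903
T ≈ 31.80 °C (positive, so assuming full melt was valid).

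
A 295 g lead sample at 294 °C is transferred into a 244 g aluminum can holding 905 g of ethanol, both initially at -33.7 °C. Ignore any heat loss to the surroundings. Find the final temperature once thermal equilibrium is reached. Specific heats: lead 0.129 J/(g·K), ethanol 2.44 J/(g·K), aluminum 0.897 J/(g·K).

T_f ≈ -28.6 °C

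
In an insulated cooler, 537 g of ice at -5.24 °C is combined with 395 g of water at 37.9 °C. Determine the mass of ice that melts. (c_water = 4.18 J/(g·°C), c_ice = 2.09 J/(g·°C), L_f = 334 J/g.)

Cooling the water to 0 °C releases 395·4.18·37.9 = 62577 J.
Of that, 537·2.09·5.24 = 5881 J goes to bring the ice to 0 °C, leaving 56696 J.
Fully melting the ice requires m_ice L_f = 537·334 = 179358 J.
Since 56696 < 179358 J, not all the ice melts; equilibrium is at 0 °C.
m_melt = 56696 / L_f = 169.7 g.

m_melted ≈ 170 g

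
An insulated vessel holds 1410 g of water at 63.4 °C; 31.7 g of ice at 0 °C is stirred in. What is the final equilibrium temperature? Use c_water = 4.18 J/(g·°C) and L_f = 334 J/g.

Let T be the final temperature. ΣQ_i = 0:
melt ice: 31.7×334 = 10588
  warm the meltwater: 132.51 T
  water: 5893.8(T − 63.4)
6026.3 T = 373667 − 10588 = 363079
T ≈ 60.25 °C — above 0 °C, consistent with complete melting.

T_f ≈ 60.2 °C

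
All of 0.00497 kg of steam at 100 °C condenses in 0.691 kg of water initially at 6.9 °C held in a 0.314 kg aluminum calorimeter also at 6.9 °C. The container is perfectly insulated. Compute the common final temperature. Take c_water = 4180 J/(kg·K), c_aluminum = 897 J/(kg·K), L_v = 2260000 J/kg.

Energy conservation, ΣQ = 0:
latent heat released on condensation: 0.00497·2260000 = 11232
  condensate cools 100→T: 0.00497·4180·(T − 100) = 20.77(T − 100)
  original water: 2888.4(T − 6.9)
  cup: 281.66(T − 6.9)
3190.8 T = 11232 + 2077.5 + 21873 = 35183
T ≈ 11.03 °C (< 100 °C, so full condensation is consistent).

T_f ≈ 11.0 °C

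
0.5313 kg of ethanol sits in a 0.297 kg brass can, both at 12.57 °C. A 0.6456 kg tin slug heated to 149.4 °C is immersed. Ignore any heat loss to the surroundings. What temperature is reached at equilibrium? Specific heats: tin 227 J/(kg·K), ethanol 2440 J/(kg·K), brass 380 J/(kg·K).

T_f ≈ 25.5 °C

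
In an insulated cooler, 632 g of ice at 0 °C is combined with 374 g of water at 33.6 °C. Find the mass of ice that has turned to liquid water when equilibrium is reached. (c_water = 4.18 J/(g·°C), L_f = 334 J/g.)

Water can give up m c ΔT = 374·4.18·33.6 = 52528 J before reaching 0 °C.
Fully melting the ice requires m_ice L_f = 632·334 = 211088 J.
52528 J < 211088 J, so only part of the ice melts and the system sits at 0 °C.
Mass melted = 52528/334 ≈ 157.3 g.

m_melted ≈ 157 g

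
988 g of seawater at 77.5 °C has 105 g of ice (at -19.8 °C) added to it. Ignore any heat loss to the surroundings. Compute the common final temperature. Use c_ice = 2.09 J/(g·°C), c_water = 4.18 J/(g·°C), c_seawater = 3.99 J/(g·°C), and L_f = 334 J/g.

Energy balance with sensible and latent terms:
warm ice to 0 °C: 105·2.09·(0 − (-19.8)) = 4345.1; latent heat to melt: 105·334 = 35070; warm the meltwater: 438.9 T; seawater: 3942.1(T − 77.5)
4381 T = 305514 − 39415 = 266099
T ≈ 60.74 °C (positive, so assuming full melt was valid).

T_f ≈ 60.7 °C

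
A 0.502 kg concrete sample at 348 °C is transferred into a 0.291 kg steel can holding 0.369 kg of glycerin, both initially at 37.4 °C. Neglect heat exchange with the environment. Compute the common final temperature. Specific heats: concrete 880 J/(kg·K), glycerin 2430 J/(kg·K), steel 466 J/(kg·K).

T_f ≈ 130.5 °C

Net heat exchanged in the isolated system is zero:
0.502×880×(T − 348) + 0.369×2430×(T − 37.4) + 0.291×466×(T − 37.4) = 0
441.76(T − 348) + 896.67(T − 37.4) + 135.61(T − 37.4) = 0
(441.76 + 896.67 + 135.61) T = 441.76×348 + 896.67×37.4 + 135.61×37.4
T ≈ 130.49 °C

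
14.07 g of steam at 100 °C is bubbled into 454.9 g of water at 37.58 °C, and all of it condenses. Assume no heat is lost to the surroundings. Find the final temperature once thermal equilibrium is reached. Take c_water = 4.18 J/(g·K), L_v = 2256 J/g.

Setting the total heat transfer to zero:
latent heat released on condensation: 14.07·2256 = 31742
  condensate cools 100→T: 14.07·4.18·(T − 100) = 58.81(T − 100)
  original water: 1901.5(T − 37.58)
1960.3 T = 31742 + 5881.3 + 71458 = 109081
T ≈ 55.65 °C — below 100 °C, confirming all the steam condensed.

T_f ≈ 55.6 °C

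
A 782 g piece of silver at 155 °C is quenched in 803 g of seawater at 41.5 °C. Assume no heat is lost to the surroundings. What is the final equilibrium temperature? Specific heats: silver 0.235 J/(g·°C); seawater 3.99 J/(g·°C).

T_f ≈ 47.7 °C

Conservation of energy gives ΣQ = 0:
782×0.235×(T − 155) + 803×3.99×(T − 41.5) = 0
183.77(T − 155) + 3204(T − 41.5) = 0
(183.77 + 3204) T = 183.77×155 + 3204×41.5
T ≈ 47.66 °C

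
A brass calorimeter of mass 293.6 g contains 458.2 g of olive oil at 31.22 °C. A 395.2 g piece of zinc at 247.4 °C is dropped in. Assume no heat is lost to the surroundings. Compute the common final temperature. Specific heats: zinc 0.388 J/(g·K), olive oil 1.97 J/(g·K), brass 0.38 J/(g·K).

T_f ≈ 59.6 °C

Setting the total heat transfer to zero:
395.2×0.388×(T − 247.4) + 458.2×1.97×(T − 31.22) + 293.6×0.38×(T − 31.22) = 0
153.34(T − 247.4) + 902.65(T − 31.22) + 111.57(T − 31.22) = 0
1167.6 T = 69600
T = 69600/1167.6 ≈ 59.61 °C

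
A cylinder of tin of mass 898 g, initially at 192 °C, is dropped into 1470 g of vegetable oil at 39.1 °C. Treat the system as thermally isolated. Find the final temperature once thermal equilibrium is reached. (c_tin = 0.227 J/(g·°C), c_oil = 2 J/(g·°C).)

T_f ≈ 49.0 °C

T_f is the heat-capacity-weighted average of the initial temperatures:
T_f = (203.85×192 + 2940×39.1) / (203.85 + 2940)
    = 154092 / 3143.8 ≈ 49.01 °C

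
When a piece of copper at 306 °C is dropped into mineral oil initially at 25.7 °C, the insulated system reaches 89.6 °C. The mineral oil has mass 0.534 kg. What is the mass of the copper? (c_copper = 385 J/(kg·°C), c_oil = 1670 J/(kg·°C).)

Heat lost by the copper = heat gained by the oil:
m×385×(306 − 89.6) = 0.534×1670×(89.6 − 25.7)
83314 m = 56985  ⇒  m ≈ 0.684 kg

m ≈ 0.684 kg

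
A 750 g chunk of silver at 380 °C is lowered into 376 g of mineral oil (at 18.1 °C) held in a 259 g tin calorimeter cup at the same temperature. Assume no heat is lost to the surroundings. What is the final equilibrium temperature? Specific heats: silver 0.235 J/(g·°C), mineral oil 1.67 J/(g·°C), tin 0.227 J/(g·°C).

T_f ≈ 92.0 °C

Energy conservation, ΣQ = 0:
750×0.235×(T − 380) + 376×1.67×(T − 18.1) + 259×0.227×(T − 18.1) = 0
176.25(T − 380) + 627.92(T − 18.1) + 58.79(T − 18.1) = 0
(176.25 + 627.92 + 58.79) T = 176.25×380 + 627.92×18.1 + 58.79×18.1
T = 79405/862.96 ≈ 92.01 °C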